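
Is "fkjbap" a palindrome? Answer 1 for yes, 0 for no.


Input: fkjbap
Reversed: pabjkf
  Compare pos 0 ('f') with pos 5 ('p'): MISMATCH
  Compare pos 1 ('k') with pos 4 ('a'): MISMATCH
  Compare pos 2 ('j') with pos 3 ('b'): MISMATCH
Result: not a palindrome

0


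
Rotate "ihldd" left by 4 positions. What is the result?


Input: "ihldd", rotate left by 4
First 4 characters: "ihld"
Remaining characters: "d"
Concatenate remaining + first: "d" + "ihld" = "dihld"

dihld


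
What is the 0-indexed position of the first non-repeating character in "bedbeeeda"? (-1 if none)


Input: bedbeeeda
Character frequencies:
  'a': 1
  'b': 2
  'd': 2
  'e': 4
Scanning left to right for freq == 1:
  Position 0 ('b'): freq=2, skip
  Position 1 ('e'): freq=4, skip
  Position 2 ('d'): freq=2, skip
  Position 3 ('b'): freq=2, skip
  Position 4 ('e'): freq=4, skip
  Position 5 ('e'): freq=4, skip
  Position 6 ('e'): freq=4, skip
  Position 7 ('d'): freq=2, skip
  Position 8 ('a'): unique! => answer = 8

8


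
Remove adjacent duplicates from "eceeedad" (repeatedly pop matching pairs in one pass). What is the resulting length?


Input: eceeedad
Stack-based adjacent duplicate removal:
  Read 'e': push. Stack: e
  Read 'c': push. Stack: ec
  Read 'e': push. Stack: ece
  Read 'e': matches stack top 'e' => pop. Stack: ec
  Read 'e': push. Stack: ece
  Read 'd': push. Stack: eced
  Read 'a': push. Stack: eceda
  Read 'd': push. Stack: ecedad
Final stack: "ecedad" (length 6)

6


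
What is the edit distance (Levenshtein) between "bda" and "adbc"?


Computing edit distance: "bda" -> "adbc"
DP table:
           a    d    b    c
      0    1    2    3    4
  b   1    1    2    2    3
  d   2    2    1    2    3
  a   3    2    2    2    3
Edit distance = dp[3][4] = 3

3


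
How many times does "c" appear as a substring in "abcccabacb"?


Searching for "c" in "abcccabacb"
Scanning each position:
  Position 0: "a" => no
  Position 1: "b" => no
  Position 2: "c" => MATCH
  Position 3: "c" => MATCH
  Position 4: "c" => MATCH
  Position 5: "a" => no
  Position 6: "b" => no
  Position 7: "a" => no
  Position 8: "c" => MATCH
  Position 9: "b" => no
Total occurrences: 4

4


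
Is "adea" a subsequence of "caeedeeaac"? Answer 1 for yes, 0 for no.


Check if "adea" is a subsequence of "caeedeeaac"
Greedy scan:
  Position 0 ('c'): no match needed
  Position 1 ('a'): matches sub[0] = 'a'
  Position 2 ('e'): no match needed
  Position 3 ('e'): no match needed
  Position 4 ('d'): matches sub[1] = 'd'
  Position 5 ('e'): matches sub[2] = 'e'
  Position 6 ('e'): no match needed
  Position 7 ('a'): matches sub[3] = 'a'
  Position 8 ('a'): no match needed
  Position 9 ('c'): no match needed
All 4 characters matched => is a subsequence

1


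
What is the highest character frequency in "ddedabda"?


Input: ddedabda
Character counts:
  'a': 2
  'b': 1
  'd': 4
  'e': 1
Maximum frequency: 4

4


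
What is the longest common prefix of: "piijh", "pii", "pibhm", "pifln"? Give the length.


Words: piijh, pii, pibhm, pifln
  Position 0: all 'p' => match
  Position 1: all 'i' => match
  Position 2: ('i', 'i', 'b', 'f') => mismatch, stop
LCP = "pi" (length 2)

2


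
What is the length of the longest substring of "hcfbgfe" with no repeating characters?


Input: "hcfbgfe"
Sliding window (track last position of each char):
  Position 0 ('h'): window [0,0] length 1 -- new best
  Position 1 ('c'): window [0,1] length 2 -- new best
  Position 2 ('f'): window [0,2] length 3 -- new best
  Position 3 ('b'): window [0,3] length 4 -- new best
  Position 4 ('g'): window [0,4] length 5 -- new best
  Position 5 ('f'): repeat (last at 2), move window start to 3
  Position 5 ('f'): window [3,5] length 3
  Position 6 ('e'): window [3,6] length 4
Longest substring with no repeats: "hcfbg" with length 5

5


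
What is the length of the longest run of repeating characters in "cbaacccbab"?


Input: "cbaacccbab"
Scanning for longest run:
  Position 1 ('b'): new char, reset run to 1
  Position 2 ('a'): new char, reset run to 1
  Position 3 ('a'): continues run of 'a', length=2
  Position 4 ('c'): new char, reset run to 1
  Position 5 ('c'): continues run of 'c', length=2
  Position 6 ('c'): continues run of 'c', length=3
  Position 7 ('b'): new char, reset run to 1
  Position 8 ('a'): new char, reset run to 1
  Position 9 ('b'): new char, reset run to 1
Longest run: 'c' with length 3

3


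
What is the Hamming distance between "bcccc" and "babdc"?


Comparing "bcccc" and "babdc" position by position:
  Position 0: 'b' vs 'b' => same
  Position 1: 'c' vs 'a' => differ
  Position 2: 'c' vs 'b' => differ
  Position 3: 'c' vs 'd' => differ
  Position 4: 'c' vs 'c' => same
Total differences (Hamming distance): 3

3


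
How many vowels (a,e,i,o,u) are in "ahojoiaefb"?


Input: ahojoiaefb
Checking each character:
  'a' at position 0: vowel (running total: 1)
  'h' at position 1: consonant
  'o' at position 2: vowel (running total: 2)
  'j' at position 3: consonant
  'o' at position 4: vowel (running total: 3)
  'i' at position 5: vowel (running total: 4)
  'a' at position 6: vowel (running total: 5)
  'e' at position 7: vowel (running total: 6)
  'f' at position 8: consonant
  'b' at position 9: consonant
Total vowels: 6

6


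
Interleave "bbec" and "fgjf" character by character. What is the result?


Interleaving "bbec" and "fgjf":
  Position 0: 'b' from first, 'f' from second => "bf"
  Position 1: 'b' from first, 'g' from second => "bg"
  Position 2: 'e' from first, 'j' from second => "ej"
  Position 3: 'c' from first, 'f' from second => "cf"
Result: bfbgejcf

bfbgejcf


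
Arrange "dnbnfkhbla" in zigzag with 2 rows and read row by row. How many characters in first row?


Zigzag "dnbnfkhbla" into 2 rows:
Placing characters:
  'd' => row 0
  'n' => row 1
  'b' => row 0
  'n' => row 1
  'f' => row 0
  'k' => row 1
  'h' => row 0
  'b' => row 1
  'l' => row 0
  'a' => row 1
Rows:
  Row 0: "dbfhl"
  Row 1: "nnkba"
First row length: 5

5


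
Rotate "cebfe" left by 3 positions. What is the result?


Input: "cebfe", rotate left by 3
First 3 characters: "ceb"
Remaining characters: "fe"
Concatenate remaining + first: "fe" + "ceb" = "feceb"

feceb


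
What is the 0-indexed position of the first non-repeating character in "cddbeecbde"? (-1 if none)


Input: cddbeecbde
Character frequencies:
  'b': 2
  'c': 2
  'd': 3
  'e': 3
Scanning left to right for freq == 1:
  Position 0 ('c'): freq=2, skip
  Position 1 ('d'): freq=3, skip
  Position 2 ('d'): freq=3, skip
  Position 3 ('b'): freq=2, skip
  Position 4 ('e'): freq=3, skip
  Position 5 ('e'): freq=3, skip
  Position 6 ('c'): freq=2, skip
  Position 7 ('b'): freq=2, skip
  Position 8 ('d'): freq=3, skip
  Position 9 ('e'): freq=3, skip
  No unique character found => answer = -1

-1


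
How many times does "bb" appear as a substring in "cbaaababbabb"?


Searching for "bb" in "cbaaababbabb"
Scanning each position:
  Position 0: "cb" => no
  Position 1: "ba" => no
  Position 2: "aa" => no
  Position 3: "aa" => no
  Position 4: "ab" => no
  Position 5: "ba" => no
  Position 6: "ab" => no
  Position 7: "bb" => MATCH
  Position 8: "ba" => no
  Position 9: "ab" => no
  Position 10: "bb" => MATCH
Total occurrences: 2

2


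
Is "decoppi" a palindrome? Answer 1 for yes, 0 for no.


Input: decoppi
Reversed: ippoced
  Compare pos 0 ('d') with pos 6 ('i'): MISMATCH
  Compare pos 1 ('e') with pos 5 ('p'): MISMATCH
  Compare pos 2 ('c') with pos 4 ('p'): MISMATCH
Result: not a palindrome

0


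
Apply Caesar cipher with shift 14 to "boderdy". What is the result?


Caesar cipher: shift "boderdy" by 14
  'b' (pos 1) + 14 = pos 15 = 'p'
  'o' (pos 14) + 14 = pos 2 = 'c'
  'd' (pos 3) + 14 = pos 17 = 'r'
  'e' (pos 4) + 14 = pos 18 = 's'
  'r' (pos 17) + 14 = pos 5 = 'f'
  'd' (pos 3) + 14 = pos 17 = 'r'
  'y' (pos 24) + 14 = pos 12 = 'm'
Result: pcrsfrm

pcrsfrm


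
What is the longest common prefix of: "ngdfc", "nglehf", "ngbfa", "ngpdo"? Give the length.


Words: ngdfc, nglehf, ngbfa, ngpdo
  Position 0: all 'n' => match
  Position 1: all 'g' => match
  Position 2: ('d', 'l', 'b', 'p') => mismatch, stop
LCP = "ng" (length 2)

2


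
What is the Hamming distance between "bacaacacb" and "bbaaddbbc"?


Comparing "bacaacacb" and "bbaaddbbc" position by position:
  Position 0: 'b' vs 'b' => same
  Position 1: 'a' vs 'b' => differ
  Position 2: 'c' vs 'a' => differ
  Position 3: 'a' vs 'a' => same
  Position 4: 'a' vs 'd' => differ
  Position 5: 'c' vs 'd' => differ
  Position 6: 'a' vs 'b' => differ
  Position 7: 'c' vs 'b' => differ
  Position 8: 'b' vs 'c' => differ
Total differences (Hamming distance): 7

7


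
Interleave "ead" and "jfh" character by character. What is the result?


Interleaving "ead" and "jfh":
  Position 0: 'e' from first, 'j' from second => "ej"
  Position 1: 'a' from first, 'f' from second => "af"
  Position 2: 'd' from first, 'h' from second => "dh"
Result: ejafdh

ejafdh


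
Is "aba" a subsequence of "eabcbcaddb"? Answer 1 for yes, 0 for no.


Check if "aba" is a subsequence of "eabcbcaddb"
Greedy scan:
  Position 0 ('e'): no match needed
  Position 1 ('a'): matches sub[0] = 'a'
  Position 2 ('b'): matches sub[1] = 'b'
  Position 3 ('c'): no match needed
  Position 4 ('b'): no match needed
  Position 5 ('c'): no match needed
  Position 6 ('a'): matches sub[2] = 'a'
  Position 7 ('d'): no match needed
  Position 8 ('d'): no match needed
  Position 9 ('b'): no match needed
All 3 characters matched => is a subsequence

1


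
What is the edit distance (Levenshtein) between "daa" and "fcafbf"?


Computing edit distance: "daa" -> "fcafbf"
DP table:
           f    c    a    f    b    f
      0    1    2    3    4    5    6
  d   1    1    2    3    4    5    6
  a   2    2    2    2    3    4    5
  a   3    3    3    2    3    4    5
Edit distance = dp[3][6] = 5

5


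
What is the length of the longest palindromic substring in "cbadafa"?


Input: "cbadafa"
Checking substrings for palindromes:
  [2:5] "ada" (len 3) => palindrome
  [4:7] "afa" (len 3) => palindrome
Longest palindromic substring: "ada" with length 3

3


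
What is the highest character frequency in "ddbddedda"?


Input: ddbddedda
Character counts:
  'a': 1
  'b': 1
  'd': 6
  'e': 1
Maximum frequency: 6

6


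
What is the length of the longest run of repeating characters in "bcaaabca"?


Input: "bcaaabca"
Scanning for longest run:
  Position 1 ('c'): new char, reset run to 1
  Position 2 ('a'): new char, reset run to 1
  Position 3 ('a'): continues run of 'a', length=2
  Position 4 ('a'): continues run of 'a', length=3
  Position 5 ('b'): new char, reset run to 1
  Position 6 ('c'): new char, reset run to 1
  Position 7 ('a'): new char, reset run to 1
Longest run: 'a' with length 3

3


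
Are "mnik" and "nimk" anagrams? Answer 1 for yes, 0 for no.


Strings: "mnik", "nimk"
Sorted first:  ikmn
Sorted second: ikmn
Sorted forms match => anagrams

1


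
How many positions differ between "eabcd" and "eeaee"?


Comparing "eabcd" and "eeaee" position by position:
  Position 0: 'e' vs 'e' => same
  Position 1: 'a' vs 'e' => DIFFER
  Position 2: 'b' vs 'a' => DIFFER
  Position 3: 'c' vs 'e' => DIFFER
  Position 4: 'd' vs 'e' => DIFFER
Positions that differ: 4

4


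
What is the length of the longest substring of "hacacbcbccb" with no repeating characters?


Input: "hacacbcbccb"
Sliding window (track last position of each char):
  Position 0 ('h'): window [0,0] length 1 -- new best
  Position 1 ('a'): window [0,1] length 2 -- new best
  Position 2 ('c'): window [0,2] length 3 -- new best
  Position 3 ('a'): repeat (last at 1), move window start to 2
  Position 3 ('a'): window [2,3] length 2
  Position 4 ('c'): repeat (last at 2), move window start to 3
  Position 4 ('c'): window [3,4] length 2
  Position 5 ('b'): window [3,5] length 3
  Position 6 ('c'): repeat (last at 4), move window start to 5
  Position 6 ('c'): window [5,6] length 2
  Position 7 ('b'): repeat (last at 5), move window start to 6
  Position 7 ('b'): window [6,7] length 2
  Position 8 ('c'): repeat (last at 6), move window start to 7
  Position 8 ('c'): window [7,8] length 2
  Position 9 ('c'): repeat (last at 8), move window start to 9
  Position 9 ('c'): window [9,9] length 1
  Position 10 ('b'): window [9,10] length 2
Longest substring with no repeats: "hac" with length 3

3


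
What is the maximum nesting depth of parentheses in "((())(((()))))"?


Input: "((())(((()))))"
Tracking depth:
  Position 0 '(': depth becomes 1
  Position 1 '(': depth becomes 2
  Position 2 '(': depth becomes 3
  Position 3 ')': depth becomes 2
  Position 4 ')': depth becomes 1
  Position 5 '(': depth becomes 2
  Position 6 '(': depth becomes 3
  Position 7 '(': depth becomes 4
  Position 8 '(': depth becomes 5
  Position 9 ')': depth becomes 4
  Position 10 ')': depth becomes 3
  Position 11 ')': depth becomes 2
  Position 12 ')': depth becomes 1
  Position 13 ')': depth becomes 0
Maximum depth reached: 5

5


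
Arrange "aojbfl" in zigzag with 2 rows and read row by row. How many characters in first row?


Zigzag "aojbfl" into 2 rows:
Placing characters:
  'a' => row 0
  'o' => row 1
  'j' => row 0
  'b' => row 1
  'f' => row 0
  'l' => row 1
Rows:
  Row 0: "ajf"
  Row 1: "obl"
First row length: 3

3


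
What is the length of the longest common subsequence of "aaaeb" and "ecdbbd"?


LCS of "aaaeb" and "ecdbbd"
DP table:
           e    c    d    b    b    d
      0    0    0    0    0    0    0
  a   0    0    0    0    0    0    0
  a   0    0    0    0    0    0    0
  a   0    0    0    0    0    0    0
  e   0    1    1    1    1    1    1
  b   0    1    1    1    2    2    2
LCS length = dp[5][6] = 2

2


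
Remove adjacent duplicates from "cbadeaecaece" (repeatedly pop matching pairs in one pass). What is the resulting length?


Input: cbadeaecaece
Stack-based adjacent duplicate removal:
  Read 'c': push. Stack: c
  Read 'b': push. Stack: cb
  Read 'a': push. Stack: cba
  Read 'd': push. Stack: cbad
  Read 'e': push. Stack: cbade
  Read 'a': push. Stack: cbadea
  Read 'e': push. Stack: cbadeae
  Read 'c': push. Stack: cbadeaec
  Read 'a': push. Stack: cbadeaeca
  Read 'e': push. Stack: cbadeaecae
  Read 'c': push. Stack: cbadeaecaec
  Read 'e': push. Stack: cbadeaecaece
Final stack: "cbadeaecaece" (length 12)

12


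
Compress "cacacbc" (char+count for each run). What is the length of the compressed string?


Input: cacacbc
Runs:
  'c' x 1 => "c1"
  'a' x 1 => "a1"
  'c' x 1 => "c1"
  'a' x 1 => "a1"
  'c' x 1 => "c1"
  'b' x 1 => "b1"
  'c' x 1 => "c1"
Compressed: "c1a1c1a1c1b1c1"
Compressed length: 14

14


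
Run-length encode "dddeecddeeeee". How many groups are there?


Input: dddeecddeeeee
Scanning for consecutive runs:
  Group 1: 'd' x 3 (positions 0-2)
  Group 2: 'e' x 2 (positions 3-4)
  Group 3: 'c' x 1 (positions 5-5)
  Group 4: 'd' x 2 (positions 6-7)
  Group 5: 'e' x 5 (positions 8-12)
Total groups: 5

5


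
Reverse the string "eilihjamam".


Input: eilihjamam
Reading characters right to left:
  Position 9: 'm'
  Position 8: 'a'
  Position 7: 'm'
  Position 6: 'a'
  Position 5: 'j'
  Position 4: 'h'
  Position 3: 'i'
  Position 2: 'l'
  Position 1: 'i'
  Position 0: 'e'
Reversed: mamajhilie

mamajhilie


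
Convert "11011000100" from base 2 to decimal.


Input: "11011000100" in base 2
Positional expansion:
  Digit '1' (value 1) x 2^10 = 1024
  Digit '1' (value 1) x 2^9 = 512
  Digit '0' (value 0) x 2^8 = 0
  Digit '1' (value 1) x 2^7 = 128
  Digit '1' (value 1) x 2^6 = 64
  Digit '0' (value 0) x 2^5 = 0
  Digit '0' (value 0) x 2^4 = 0
  Digit '0' (value 0) x 2^3 = 0
  Digit '1' (value 1) x 2^2 = 4
  Digit '0' (value 0) x 2^1 = 0
  Digit '0' (value 0) x 2^0 = 0
Sum = 1732

1732


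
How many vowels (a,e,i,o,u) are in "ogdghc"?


Input: ogdghc
Checking each character:
  'o' at position 0: vowel (running total: 1)
  'g' at position 1: consonant
  'd' at position 2: consonant
  'g' at position 3: consonant
  'h' at position 4: consonant
  'c' at position 5: consonant
Total vowels: 1

1


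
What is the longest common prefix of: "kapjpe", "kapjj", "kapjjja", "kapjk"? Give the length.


Words: kapjpe, kapjj, kapjjja, kapjk
  Position 0: all 'k' => match
  Position 1: all 'a' => match
  Position 2: all 'p' => match
  Position 3: all 'j' => match
  Position 4: ('p', 'j', 'j', 'k') => mismatch, stop
LCP = "kapj" (length 4)

4


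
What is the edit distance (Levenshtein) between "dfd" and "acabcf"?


Computing edit distance: "dfd" -> "acabcf"
DP table:
           a    c    a    b    c    f
      0    1    2    3    4    5    6
  d   1    1    2    3    4    5    6
  f   2    2    2    3    4    5    5
  d   3    3    3    3    4    5    6
Edit distance = dp[3][6] = 6

6


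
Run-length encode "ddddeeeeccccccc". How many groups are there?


Input: ddddeeeeccccccc
Scanning for consecutive runs:
  Group 1: 'd' x 4 (positions 0-3)
  Group 2: 'e' x 4 (positions 4-7)
  Group 3: 'c' x 7 (positions 8-14)
Total groups: 3

3


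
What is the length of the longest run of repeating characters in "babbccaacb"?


Input: "babbccaacb"
Scanning for longest run:
  Position 1 ('a'): new char, reset run to 1
  Position 2 ('b'): new char, reset run to 1
  Position 3 ('b'): continues run of 'b', length=2
  Position 4 ('c'): new char, reset run to 1
  Position 5 ('c'): continues run of 'c', length=2
  Position 6 ('a'): new char, reset run to 1
  Position 7 ('a'): continues run of 'a', length=2
  Position 8 ('c'): new char, reset run to 1
  Position 9 ('b'): new char, reset run to 1
Longest run: 'b' with length 2

2


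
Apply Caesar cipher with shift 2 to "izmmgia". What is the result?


Caesar cipher: shift "izmmgia" by 2
  'i' (pos 8) + 2 = pos 10 = 'k'
  'z' (pos 25) + 2 = pos 1 = 'b'
  'm' (pos 12) + 2 = pos 14 = 'o'
  'm' (pos 12) + 2 = pos 14 = 'o'
  'g' (pos 6) + 2 = pos 8 = 'i'
  'i' (pos 8) + 2 = pos 10 = 'k'
  'a' (pos 0) + 2 = pos 2 = 'c'
Result: kbooikc

kbooikc


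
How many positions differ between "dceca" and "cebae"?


Comparing "dceca" and "cebae" position by position:
  Position 0: 'd' vs 'c' => DIFFER
  Position 1: 'c' vs 'e' => DIFFER
  Position 2: 'e' vs 'b' => DIFFER
  Position 3: 'c' vs 'a' => DIFFER
  Position 4: 'a' vs 'e' => DIFFER
Positions that differ: 5

5


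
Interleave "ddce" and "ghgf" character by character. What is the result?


Interleaving "ddce" and "ghgf":
  Position 0: 'd' from first, 'g' from second => "dg"
  Position 1: 'd' from first, 'h' from second => "dh"
  Position 2: 'c' from first, 'g' from second => "cg"
  Position 3: 'e' from first, 'f' from second => "ef"
Result: dgdhcgef

dgdhcgef


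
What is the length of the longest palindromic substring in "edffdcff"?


Input: "edffdcff"
Checking substrings for palindromes:
  [1:5] "dffd" (len 4) => palindrome
  [2:4] "ff" (len 2) => palindrome
  [6:8] "ff" (len 2) => palindrome
Longest palindromic substring: "dffd" with length 4

4


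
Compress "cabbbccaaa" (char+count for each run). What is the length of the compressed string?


Input: cabbbccaaa
Runs:
  'c' x 1 => "c1"
  'a' x 1 => "a1"
  'b' x 3 => "b3"
  'c' x 2 => "c2"
  'a' x 3 => "a3"
Compressed: "c1a1b3c2a3"
Compressed length: 10

10


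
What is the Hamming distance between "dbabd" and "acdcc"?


Comparing "dbabd" and "acdcc" position by position:
  Position 0: 'd' vs 'a' => differ
  Position 1: 'b' vs 'c' => differ
  Position 2: 'a' vs 'd' => differ
  Position 3: 'b' vs 'c' => differ
  Position 4: 'd' vs 'c' => differ
Total differences (Hamming distance): 5

5


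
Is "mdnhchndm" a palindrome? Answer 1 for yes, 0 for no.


Input: mdnhchndm
Reversed: mdnhchndm
  Compare pos 0 ('m') with pos 8 ('m'): match
  Compare pos 1 ('d') with pos 7 ('d'): match
  Compare pos 2 ('n') with pos 6 ('n'): match
  Compare pos 3 ('h') with pos 5 ('h'): match
Result: palindrome

1


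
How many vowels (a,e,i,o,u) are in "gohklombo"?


Input: gohklombo
Checking each character:
  'g' at position 0: consonant
  'o' at position 1: vowel (running total: 1)
  'h' at position 2: consonant
  'k' at position 3: consonant
  'l' at position 4: consonant
  'o' at position 5: vowel (running total: 2)
  'm' at position 6: consonant
  'b' at position 7: consonant
  'o' at position 8: vowel (running total: 3)
Total vowels: 3

3


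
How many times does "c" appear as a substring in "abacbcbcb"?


Searching for "c" in "abacbcbcb"
Scanning each position:
  Position 0: "a" => no
  Position 1: "b" => no
  Position 2: "a" => no
  Position 3: "c" => MATCH
  Position 4: "b" => no
  Position 5: "c" => MATCH
  Position 6: "b" => no
  Position 7: "c" => MATCH
  Position 8: "b" => no
Total occurrences: 3

3


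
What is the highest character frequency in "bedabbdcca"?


Input: bedabbdcca
Character counts:
  'a': 2
  'b': 3
  'c': 2
  'd': 2
  'e': 1
Maximum frequency: 3

3


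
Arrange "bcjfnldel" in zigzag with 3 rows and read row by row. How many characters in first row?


Zigzag "bcjfnldel" into 3 rows:
Placing characters:
  'b' => row 0
  'c' => row 1
  'j' => row 2
  'f' => row 1
  'n' => row 0
  'l' => row 1
  'd' => row 2
  'e' => row 1
  'l' => row 0
Rows:
  Row 0: "bnl"
  Row 1: "cfle"
  Row 2: "jd"
First row length: 3

3


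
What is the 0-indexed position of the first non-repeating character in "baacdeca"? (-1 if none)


Input: baacdeca
Character frequencies:
  'a': 3
  'b': 1
  'c': 2
  'd': 1
  'e': 1
Scanning left to right for freq == 1:
  Position 0 ('b'): unique! => answer = 0

0


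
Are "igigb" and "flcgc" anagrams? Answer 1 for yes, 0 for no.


Strings: "igigb", "flcgc"
Sorted first:  bggii
Sorted second: ccfgl
Differ at position 0: 'b' vs 'c' => not anagrams

0


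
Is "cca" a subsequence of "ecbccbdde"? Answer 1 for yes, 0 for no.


Check if "cca" is a subsequence of "ecbccbdde"
Greedy scan:
  Position 0 ('e'): no match needed
  Position 1 ('c'): matches sub[0] = 'c'
  Position 2 ('b'): no match needed
  Position 3 ('c'): matches sub[1] = 'c'
  Position 4 ('c'): no match needed
  Position 5 ('b'): no match needed
  Position 6 ('d'): no match needed
  Position 7 ('d'): no match needed
  Position 8 ('e'): no match needed
Only matched 2/3 characters => not a subsequence

0


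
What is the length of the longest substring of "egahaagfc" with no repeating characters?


Input: "egahaagfc"
Sliding window (track last position of each char):
  Position 0 ('e'): window [0,0] length 1 -- new best
  Position 1 ('g'): window [0,1] length 2 -- new best
  Position 2 ('a'): window [0,2] length 3 -- new best
  Position 3 ('h'): window [0,3] length 4 -- new best
  Position 4 ('a'): repeat (last at 2), move window start to 3
  Position 4 ('a'): window [3,4] length 2
  Position 5 ('a'): repeat (last at 4), move window start to 5
  Position 5 ('a'): window [5,5] length 1
  Position 6 ('g'): window [5,6] length 2
  Position 7 ('f'): window [5,7] length 3
  Position 8 ('c'): window [5,8] length 4
Longest substring with no repeats: "egah" with length 4

4


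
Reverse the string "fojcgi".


Input: fojcgi
Reading characters right to left:
  Position 5: 'i'
  Position 4: 'g'
  Position 3: 'c'
  Position 2: 'j'
  Position 1: 'o'
  Position 0: 'f'
Reversed: igcjof

igcjof


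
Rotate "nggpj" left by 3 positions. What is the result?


Input: "nggpj", rotate left by 3
First 3 characters: "ngg"
Remaining characters: "pj"
Concatenate remaining + first: "pj" + "ngg" = "pjngg"

pjngg


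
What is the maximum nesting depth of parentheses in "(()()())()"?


Input: "(()()())()"
Tracking depth:
  Position 0 '(': depth becomes 1
  Position 1 '(': depth becomes 2
  Position 2 ')': depth becomes 1
  Position 3 '(': depth becomes 2
  Position 4 ')': depth becomes 1
  Position 5 '(': depth becomes 2
  Position 6 ')': depth becomes 1
  Position 7 ')': depth becomes 0
  Position 8 '(': depth becomes 1
  Position 9 ')': depth becomes 0
Maximum depth reached: 2

2


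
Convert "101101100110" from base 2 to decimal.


Input: "101101100110" in base 2
Positional expansion:
  Digit '1' (value 1) x 2^11 = 2048
  Digit '0' (value 0) x 2^10 = 0
  Digit '1' (value 1) x 2^9 = 512
  Digit '1' (value 1) x 2^8 = 256
  Digit '0' (value 0) x 2^7 = 0
  Digit '1' (value 1) x 2^6 = 64
  Digit '1' (value 1) x 2^5 = 32
  Digit '0' (value 0) x 2^4 = 0
  Digit '0' (value 0) x 2^3 = 0
  Digit '1' (value 1) x 2^2 = 4
  Digit '1' (value 1) x 2^1 = 2
  Digit '0' (value 0) x 2^0 = 0
Sum = 2918

2918


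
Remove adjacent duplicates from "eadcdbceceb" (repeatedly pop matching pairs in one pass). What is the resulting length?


Input: eadcdbceceb
Stack-based adjacent duplicate removal:
  Read 'e': push. Stack: e
  Read 'a': push. Stack: ea
  Read 'd': push. Stack: ead
  Read 'c': push. Stack: eadc
  Read 'd': push. Stack: eadcd
  Read 'b': push. Stack: eadcdb
  Read 'c': push. Stack: eadcdbc
  Read 'e': push. Stack: eadcdbce
  Read 'c': push. Stack: eadcdbcec
  Read 'e': push. Stack: eadcdbcece
  Read 'b': push. Stack: eadcdbceceb
Final stack: "eadcdbceceb" (length 11)

11


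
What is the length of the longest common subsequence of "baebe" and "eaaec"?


LCS of "baebe" and "eaaec"
DP table:
           e    a    a    e    c
      0    0    0    0    0    0
  b   0    0    0    0    0    0
  a   0    0    1    1    1    1
  e   0    1    1    1    2    2
  b   0    1    1    1    2    2
  e   0    1    1    1    2    2
LCS length = dp[5][5] = 2

2


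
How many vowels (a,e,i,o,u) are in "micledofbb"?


Input: micledofbb
Checking each character:
  'm' at position 0: consonant
  'i' at position 1: vowel (running total: 1)
  'c' at position 2: consonant
  'l' at position 3: consonant
  'e' at position 4: vowel (running total: 2)
  'd' at position 5: consonant
  'o' at position 6: vowel (running total: 3)
  'f' at position 7: consonant
  'b' at position 8: consonant
  'b' at position 9: consonant
Total vowels: 3

3


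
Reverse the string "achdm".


Input: achdm
Reading characters right to left:
  Position 4: 'm'
  Position 3: 'd'
  Position 2: 'h'
  Position 1: 'c'
  Position 0: 'a'
Reversed: mdhca

mdhca


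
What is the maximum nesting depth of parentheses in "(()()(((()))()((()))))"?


Input: "(()()(((()))()((()))))"
Tracking depth:
  Position 0 '(': depth becomes 1
  Position 1 '(': depth becomes 2
  Position 2 ')': depth becomes 1
  Position 3 '(': depth becomes 2
  Position 4 ')': depth becomes 1
  Position 5 '(': depth becomes 2
  Position 6 '(': depth becomes 3
  Position 7 '(': depth becomes 4
  Position 8 '(': depth becomes 5
  Position 9 ')': depth becomes 4
  Position 10 ')': depth becomes 3
  Position 11 ')': depth becomes 2
  Position 12 '(': depth becomes 3
  Position 13 ')': depth becomes 2
  Position 14 '(': depth becomes 3
  Position 15 '(': depth becomes 4
  Position 16 '(': depth becomes 5
  Position 17 ')': depth becomes 4
  Position 18 ')': depth becomes 3
  Position 19 ')': depth becomes 2
  Position 20 ')': depth becomes 1
  Position 21 ')': depth becomes 0
Maximum depth reached: 5

5


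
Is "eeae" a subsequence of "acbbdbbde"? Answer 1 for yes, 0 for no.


Check if "eeae" is a subsequence of "acbbdbbde"
Greedy scan:
  Position 0 ('a'): no match needed
  Position 1 ('c'): no match needed
  Position 2 ('b'): no match needed
  Position 3 ('b'): no match needed
  Position 4 ('d'): no match needed
  Position 5 ('b'): no match needed
  Position 6 ('b'): no match needed
  Position 7 ('d'): no match needed
  Position 8 ('e'): matches sub[0] = 'e'
Only matched 1/4 characters => not a subsequence

0


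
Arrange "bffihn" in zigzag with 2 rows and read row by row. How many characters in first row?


Zigzag "bffihn" into 2 rows:
Placing characters:
  'b' => row 0
  'f' => row 1
  'f' => row 0
  'i' => row 1
  'h' => row 0
  'n' => row 1
Rows:
  Row 0: "bfh"
  Row 1: "fin"
First row length: 3

3


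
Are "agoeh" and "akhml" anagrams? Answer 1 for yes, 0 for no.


Strings: "agoeh", "akhml"
Sorted first:  aegho
Sorted second: ahklm
Differ at position 1: 'e' vs 'h' => not anagrams

0


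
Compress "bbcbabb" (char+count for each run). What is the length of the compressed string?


Input: bbcbabb
Runs:
  'b' x 2 => "b2"
  'c' x 1 => "c1"
  'b' x 1 => "b1"
  'a' x 1 => "a1"
  'b' x 2 => "b2"
Compressed: "b2c1b1a1b2"
Compressed length: 10

10


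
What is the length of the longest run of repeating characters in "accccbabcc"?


Input: "accccbabcc"
Scanning for longest run:
  Position 1 ('c'): new char, reset run to 1
  Position 2 ('c'): continues run of 'c', length=2
  Position 3 ('c'): continues run of 'c', length=3
  Position 4 ('c'): continues run of 'c', length=4
  Position 5 ('b'): new char, reset run to 1
  Position 6 ('a'): new char, reset run to 1
  Position 7 ('b'): new char, reset run to 1
  Position 8 ('c'): new char, reset run to 1
  Position 9 ('c'): continues run of 'c', length=2
Longest run: 'c' with length 4

4


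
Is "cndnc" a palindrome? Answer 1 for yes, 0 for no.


Input: cndnc
Reversed: cndnc
  Compare pos 0 ('c') with pos 4 ('c'): match
  Compare pos 1 ('n') with pos 3 ('n'): match
Result: palindrome

1


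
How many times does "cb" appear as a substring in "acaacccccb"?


Searching for "cb" in "acaacccccb"
Scanning each position:
  Position 0: "ac" => no
  Position 1: "ca" => no
  Position 2: "aa" => no
  Position 3: "ac" => no
  Position 4: "cc" => no
  Position 5: "cc" => no
  Position 6: "cc" => no
  Position 7: "cc" => no
  Position 8: "cb" => MATCH
Total occurrences: 1

1


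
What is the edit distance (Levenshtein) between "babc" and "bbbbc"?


Computing edit distance: "babc" -> "bbbbc"
DP table:
           b    b    b    b    c
      0    1    2    3    4    5
  b   1    0    1    2    3    4
  a   2    1    1    2    3    4
  b   3    2    1    1    2    3
  c   4    3    2    2    2    2
Edit distance = dp[4][5] = 2

2


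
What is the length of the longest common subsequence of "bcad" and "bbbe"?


LCS of "bcad" and "bbbe"
DP table:
           b    b    b    e
      0    0    0    0    0
  b   0    1    1    1    1
  c   0    1    1    1    1
  a   0    1    1    1    1
  d   0    1    1    1    1
LCS length = dp[4][4] = 1

1


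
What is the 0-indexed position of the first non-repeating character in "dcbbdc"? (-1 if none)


Input: dcbbdc
Character frequencies:
  'b': 2
  'c': 2
  'd': 2
Scanning left to right for freq == 1:
  Position 0 ('d'): freq=2, skip
  Position 1 ('c'): freq=2, skip
  Position 2 ('b'): freq=2, skip
  Position 3 ('b'): freq=2, skip
  Position 4 ('d'): freq=2, skip
  Position 5 ('c'): freq=2, skip
  No unique character found => answer = -1

-1


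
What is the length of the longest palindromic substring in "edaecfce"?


Input: "edaecfce"
Checking substrings for palindromes:
  [3:8] "ecfce" (len 5) => palindrome
  [4:7] "cfc" (len 3) => palindrome
Longest palindromic substring: "ecfce" with length 5

5


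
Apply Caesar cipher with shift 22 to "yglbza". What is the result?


Caesar cipher: shift "yglbza" by 22
  'y' (pos 24) + 22 = pos 20 = 'u'
  'g' (pos 6) + 22 = pos 2 = 'c'
  'l' (pos 11) + 22 = pos 7 = 'h'
  'b' (pos 1) + 22 = pos 23 = 'x'
  'z' (pos 25) + 22 = pos 21 = 'v'
  'a' (pos 0) + 22 = pos 22 = 'w'
Result: uchxvw

uchxvw


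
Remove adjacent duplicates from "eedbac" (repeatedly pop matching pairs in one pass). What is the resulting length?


Input: eedbac
Stack-based adjacent duplicate removal:
  Read 'e': push. Stack: e
  Read 'e': matches stack top 'e' => pop. Stack: (empty)
  Read 'd': push. Stack: d
  Read 'b': push. Stack: db
  Read 'a': push. Stack: dba
  Read 'c': push. Stack: dbac
Final stack: "dbac" (length 4)

4


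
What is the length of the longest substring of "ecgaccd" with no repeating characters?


Input: "ecgaccd"
Sliding window (track last position of each char):
  Position 0 ('e'): window [0,0] length 1 -- new best
  Position 1 ('c'): window [0,1] length 2 -- new best
  Position 2 ('g'): window [0,2] length 3 -- new best
  Position 3 ('a'): window [0,3] length 4 -- new best
  Position 4 ('c'): repeat (last at 1), move window start to 2
  Position 4 ('c'): window [2,4] length 3
  Position 5 ('c'): repeat (last at 4), move window start to 5
  Position 5 ('c'): window [5,5] length 1
  Position 6 ('d'): window [5,6] length 2
Longest substring with no repeats: "ecga" with length 4

4


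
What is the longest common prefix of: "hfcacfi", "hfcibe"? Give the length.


Words: hfcacfi, hfcibe
  Position 0: all 'h' => match
  Position 1: all 'f' => match
  Position 2: all 'c' => match
  Position 3: ('a', 'i') => mismatch, stop
LCP = "hfc" (length 3)

3


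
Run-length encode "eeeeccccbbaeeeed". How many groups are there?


Input: eeeeccccbbaeeeed
Scanning for consecutive runs:
  Group 1: 'e' x 4 (positions 0-3)
  Group 2: 'c' x 4 (positions 4-7)
  Group 3: 'b' x 2 (positions 8-9)
  Group 4: 'a' x 1 (positions 10-10)
  Group 5: 'e' x 4 (positions 11-14)
  Group 6: 'd' x 1 (positions 15-15)
Total groups: 6

6


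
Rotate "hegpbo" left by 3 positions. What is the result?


Input: "hegpbo", rotate left by 3
First 3 characters: "heg"
Remaining characters: "pbo"
Concatenate remaining + first: "pbo" + "heg" = "pboheg"

pboheg


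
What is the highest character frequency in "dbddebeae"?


Input: dbddebeae
Character counts:
  'a': 1
  'b': 2
  'd': 3
  'e': 3
Maximum frequency: 3

3


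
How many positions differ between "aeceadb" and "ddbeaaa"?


Comparing "aeceadb" and "ddbeaaa" position by position:
  Position 0: 'a' vs 'd' => DIFFER
  Position 1: 'e' vs 'd' => DIFFER
  Position 2: 'c' vs 'b' => DIFFER
  Position 3: 'e' vs 'e' => same
  Position 4: 'a' vs 'a' => same
  Position 5: 'd' vs 'a' => DIFFER
  Position 6: 'b' vs 'a' => DIFFER
Positions that differ: 5

5


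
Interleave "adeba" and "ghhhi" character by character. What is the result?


Interleaving "adeba" and "ghhhi":
  Position 0: 'a' from first, 'g' from second => "ag"
  Position 1: 'd' from first, 'h' from second => "dh"
  Position 2: 'e' from first, 'h' from second => "eh"
  Position 3: 'b' from first, 'h' from second => "bh"
  Position 4: 'a' from first, 'i' from second => "ai"
Result: agdhehbhai

agdhehbhai


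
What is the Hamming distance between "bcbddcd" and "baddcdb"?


Comparing "bcbddcd" and "baddcdb" position by position:
  Position 0: 'b' vs 'b' => same
  Position 1: 'c' vs 'a' => differ
  Position 2: 'b' vs 'd' => differ
  Position 3: 'd' vs 'd' => same
  Position 4: 'd' vs 'c' => differ
  Position 5: 'c' vs 'd' => differ
  Position 6: 'd' vs 'b' => differ
Total differences (Hamming distance): 5

5


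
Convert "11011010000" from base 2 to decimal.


Input: "11011010000" in base 2
Positional expansion:
  Digit '1' (value 1) x 2^10 = 1024
  Digit '1' (value 1) x 2^9 = 512
  Digit '0' (value 0) x 2^8 = 0
  Digit '1' (value 1) x 2^7 = 128
  Digit '1' (value 1) x 2^6 = 64
  Digit '0' (value 0) x 2^5 = 0
  Digit '1' (value 1) x 2^4 = 16
  Digit '0' (value 0) x 2^3 = 0
  Digit '0' (value 0) x 2^2 = 0
  Digit '0' (value 0) x 2^1 = 0
  Digit '0' (value 0) x 2^0 = 0
Sum = 1744

1744


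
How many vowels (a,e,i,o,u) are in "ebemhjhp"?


Input: ebemhjhp
Checking each character:
  'e' at position 0: vowel (running total: 1)
  'b' at position 1: consonant
  'e' at position 2: vowel (running total: 2)
  'm' at position 3: consonant
  'h' at position 4: consonant
  'j' at position 5: consonant
  'h' at position 6: consonant
  'p' at position 7: consonant
Total vowels: 2

2


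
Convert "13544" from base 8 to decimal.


Input: "13544" in base 8
Positional expansion:
  Digit '1' (value 1) x 8^4 = 4096
  Digit '3' (value 3) x 8^3 = 1536
  Digit '5' (value 5) x 8^2 = 320
  Digit '4' (value 4) x 8^1 = 32
  Digit '4' (value 4) x 8^0 = 4
Sum = 5988

5988


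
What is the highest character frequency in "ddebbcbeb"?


Input: ddebbcbeb
Character counts:
  'b': 4
  'c': 1
  'd': 2
  'e': 2
Maximum frequency: 4

4


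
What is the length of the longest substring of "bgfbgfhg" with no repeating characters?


Input: "bgfbgfhg"
Sliding window (track last position of each char):
  Position 0 ('b'): window [0,0] length 1 -- new best
  Position 1 ('g'): window [0,1] length 2 -- new best
  Position 2 ('f'): window [0,2] length 3 -- new best
  Position 3 ('b'): repeat (last at 0), move window start to 1
  Position 3 ('b'): window [1,3] length 3
  Position 4 ('g'): repeat (last at 1), move window start to 2
  Position 4 ('g'): window [2,4] length 3
  Position 5 ('f'): repeat (last at 2), move window start to 3
  Position 5 ('f'): window [3,5] length 3
  Position 6 ('h'): window [3,6] length 4 -- new best
  Position 7 ('g'): repeat (last at 4), move window start to 5
  Position 7 ('g'): window [5,7] length 3
Longest substring with no repeats: "bgfh" with length 4

4


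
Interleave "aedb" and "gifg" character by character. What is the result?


Interleaving "aedb" and "gifg":
  Position 0: 'a' from first, 'g' from second => "ag"
  Position 1: 'e' from first, 'i' from second => "ei"
  Position 2: 'd' from first, 'f' from second => "df"
  Position 3: 'b' from first, 'g' from second => "bg"
Result: ageidfbg

ageidfbg


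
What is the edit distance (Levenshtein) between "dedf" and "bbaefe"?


Computing edit distance: "dedf" -> "bbaefe"
DP table:
           b    b    a    e    f    e
      0    1    2    3    4    5    6
  d   1    1    2    3    4    5    6
  e   2    2    2    3    3    4    5
  d   3    3    3    3    4    4    5
  f   4    4    4    4    4    4    5
Edit distance = dp[4][6] = 5

5


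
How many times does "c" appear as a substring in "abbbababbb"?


Searching for "c" in "abbbababbb"
Scanning each position:
  Position 0: "a" => no
  Position 1: "b" => no
  Position 2: "b" => no
  Position 3: "b" => no
  Position 4: "a" => no
  Position 5: "b" => no
  Position 6: "a" => no
  Position 7: "b" => no
  Position 8: "b" => no
  Position 9: "b" => no
Total occurrences: 0

0


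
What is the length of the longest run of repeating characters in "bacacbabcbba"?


Input: "bacacbabcbba"
Scanning for longest run:
  Position 1 ('a'): new char, reset run to 1
  Position 2 ('c'): new char, reset run to 1
  Position 3 ('a'): new char, reset run to 1
  Position 4 ('c'): new char, reset run to 1
  Position 5 ('b'): new char, reset run to 1
  Position 6 ('a'): new char, reset run to 1
  Position 7 ('b'): new char, reset run to 1
  Position 8 ('c'): new char, reset run to 1
  Position 9 ('b'): new char, reset run to 1
  Position 10 ('b'): continues run of 'b', length=2
  Position 11 ('a'): new char, reset run to 1
Longest run: 'b' with length 2

2


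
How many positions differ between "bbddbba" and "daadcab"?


Comparing "bbddbba" and "daadcab" position by position:
  Position 0: 'b' vs 'd' => DIFFER
  Position 1: 'b' vs 'a' => DIFFER
  Position 2: 'd' vs 'a' => DIFFER
  Position 3: 'd' vs 'd' => same
  Position 4: 'b' vs 'c' => DIFFER
  Position 5: 'b' vs 'a' => DIFFER
  Position 6: 'a' vs 'b' => DIFFER
Positions that differ: 6

6


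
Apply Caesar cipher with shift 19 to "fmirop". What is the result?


Caesar cipher: shift "fmirop" by 19
  'f' (pos 5) + 19 = pos 24 = 'y'
  'm' (pos 12) + 19 = pos 5 = 'f'
  'i' (pos 8) + 19 = pos 1 = 'b'
  'r' (pos 17) + 19 = pos 10 = 'k'
  'o' (pos 14) + 19 = pos 7 = 'h'
  'p' (pos 15) + 19 = pos 8 = 'i'
Result: yfbkhi

yfbkhi


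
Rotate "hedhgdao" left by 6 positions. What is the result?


Input: "hedhgdao", rotate left by 6
First 6 characters: "hedhgd"
Remaining characters: "ao"
Concatenate remaining + first: "ao" + "hedhgd" = "aohedhgd"

aohedhgd


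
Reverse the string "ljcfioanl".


Input: ljcfioanl
Reading characters right to left:
  Position 8: 'l'
  Position 7: 'n'
  Position 6: 'a'
  Position 5: 'o'
  Position 4: 'i'
  Position 3: 'f'
  Position 2: 'c'
  Position 1: 'j'
  Position 0: 'l'
Reversed: lnaoifcjl

lnaoifcjl


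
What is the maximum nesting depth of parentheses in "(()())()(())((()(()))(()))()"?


Input: "(()())()(())((()(()))(()))()"
Tracking depth:
  Position 0 '(': depth becomes 1
  Position 1 '(': depth becomes 2
  Position 2 ')': depth becomes 1
  Position 3 '(': depth becomes 2
  Position 4 ')': depth becomes 1
  Position 5 ')': depth becomes 0
  Position 6 '(': depth becomes 1
  Position 7 ')': depth becomes 0
  Position 8 '(': depth becomes 1
  Position 9 '(': depth becomes 2
  Position 10 ')': depth becomes 1
  Position 11 ')': depth becomes 0
  Position 12 '(': depth becomes 1
  Position 13 '(': depth becomes 2
  Position 14 '(': depth becomes 3
  Position 15 ')': depth becomes 2
  Position 16 '(': depth becomes 3
  Position 17 '(': depth becomes 4
  Position 18 ')': depth becomes 3
  Position 19 ')': depth becomes 2
  Position 20 ')': depth becomes 1
  Position 21 '(': depth becomes 2
  Position 22 '(': depth becomes 3
  Position 23 ')': depth becomes 2
  Position 24 ')': depth becomes 1
  Position 25 ')': depth becomes 0
  Position 26 '(': depth becomes 1
  Position 27 ')': depth becomes 0
Maximum depth reached: 4

4
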